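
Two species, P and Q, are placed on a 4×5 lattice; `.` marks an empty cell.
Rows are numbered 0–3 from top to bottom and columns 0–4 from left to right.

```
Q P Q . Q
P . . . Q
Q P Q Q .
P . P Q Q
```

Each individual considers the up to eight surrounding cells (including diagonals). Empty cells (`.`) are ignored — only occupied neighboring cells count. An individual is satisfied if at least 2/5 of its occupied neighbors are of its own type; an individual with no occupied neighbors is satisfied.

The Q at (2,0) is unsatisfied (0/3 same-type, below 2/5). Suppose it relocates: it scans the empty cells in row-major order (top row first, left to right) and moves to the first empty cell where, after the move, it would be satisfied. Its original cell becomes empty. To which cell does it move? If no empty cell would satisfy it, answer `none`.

(0,3)

Vacating (2,0). Empty cells in order:
  (0,3): 3/3 same-type → satisfied — stop here.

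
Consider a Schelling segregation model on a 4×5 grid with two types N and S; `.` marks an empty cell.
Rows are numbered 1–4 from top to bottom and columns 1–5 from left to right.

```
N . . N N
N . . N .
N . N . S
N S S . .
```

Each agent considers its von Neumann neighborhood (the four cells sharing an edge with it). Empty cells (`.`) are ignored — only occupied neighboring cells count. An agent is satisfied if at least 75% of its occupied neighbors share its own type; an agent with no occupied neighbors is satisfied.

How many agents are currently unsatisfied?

4

Row 1: (1,1)N 1/1 ✓ · (1,4)N 2/2 ✓ · (1,5)N 1/1 ✓
Row 2: (2,1)N 2/2 ✓ · (2,4)N 1/1 ✓
Row 3: (3,1)N 2/2 ✓ · (3,3)N 0/1 ✗ · (3,5)S 0/0 ✓
Row 4: (4,1)N 1/2 ✗ · (4,2)S 1/2 ✗ · (4,3)S 1/2 ✗
Unsatisfied: (3,3), (4,1), (4,2), (4,3) — 4 in total.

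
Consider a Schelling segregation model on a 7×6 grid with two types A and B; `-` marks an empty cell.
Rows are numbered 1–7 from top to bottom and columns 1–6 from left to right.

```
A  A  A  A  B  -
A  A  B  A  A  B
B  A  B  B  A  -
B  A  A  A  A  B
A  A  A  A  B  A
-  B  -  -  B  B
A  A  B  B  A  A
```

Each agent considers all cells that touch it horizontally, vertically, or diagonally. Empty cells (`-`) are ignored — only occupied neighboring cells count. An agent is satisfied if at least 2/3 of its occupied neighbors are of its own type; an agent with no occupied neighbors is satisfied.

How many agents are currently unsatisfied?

(1,1)A 3/3 ok
(1,2)A 4/5 ok
(1,3)A 4/5 ok
(1,4)A 3/5 unhappy
(1,5)B 1/4 unhappy
(2,1)A 4/5 ok
(2,2)A 5/8 unhappy
(2,3)B 2/8 unhappy
(2,4)A 4/8 unhappy
(2,5)A 3/6 unhappy
(2,6)B 1/3 unhappy
(3,1)B 1/5 unhappy
(3,2)A 4/8 unhappy
(3,3)B 2/8 unhappy
(3,4)B 2/8 unhappy
(3,5)A 4/7 unhappy
(4,1)B 1/5 unhappy
(4,2)A 5/8 unhappy
(4,3)A 6/8 ok
(4,4)A 5/8 unhappy
(4,5)A 4/7 unhappy
(4,6)B 1/4 unhappy
(5,1)A 2/4 unhappy
(5,2)A 4/6 ok
(5,3)A 5/6 ok
(5,4)A 4/6 ok
(5,5)B 3/7 unhappy
(5,6)A 1/5 unhappy
(6,2)B 1/6 unhappy
(6,5)B 3/7 unhappy
(6,6)B 2/5 unhappy
(7,1)A 1/2 unhappy
(7,2)A 1/3 unhappy
(7,3)B 2/3 ok
(7,4)B 2/3 ok
(7,5)A 1/4 unhappy
(7,6)A 1/3 unhappy
Unsatisfied: (1,4), (1,5), (2,2), (2,3), (2,4), (2,5), (2,6), (3,1), (3,2), (3,3), (3,4), (3,5), (4,1), (4,2), (4,4), (4,5), (4,6), (5,1), (5,5), (5,6), (6,2), (6,5), (6,6), (7,1), (7,2), (7,5), (7,6) — 27 in total.

27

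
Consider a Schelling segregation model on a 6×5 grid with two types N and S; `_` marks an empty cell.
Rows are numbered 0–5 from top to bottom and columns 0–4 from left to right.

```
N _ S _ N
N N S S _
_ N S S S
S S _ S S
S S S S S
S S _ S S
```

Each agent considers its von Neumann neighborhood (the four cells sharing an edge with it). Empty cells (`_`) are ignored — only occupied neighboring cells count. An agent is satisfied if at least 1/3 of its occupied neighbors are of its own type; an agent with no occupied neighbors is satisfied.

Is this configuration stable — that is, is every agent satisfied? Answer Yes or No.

Yes

(0,0)N 1/1 satisfied
(0,2)S 1/1 satisfied
(0,4)N 0/0 satisfied
(1,0)N 2/2 satisfied
(1,1)N 2/3 satisfied
(1,2)S 3/4 satisfied
(1,3)S 2/2 satisfied
(2,1)N 1/3 satisfied
(2,2)S 2/3 satisfied
(2,3)S 4/4 satisfied
(2,4)S 2/2 satisfied
(3,0)S 2/2 satisfied
(3,1)S 2/3 satisfied
(3,3)S 3/3 satisfied
(3,4)S 3/3 satisfied
(4,0)S 3/3 satisfied
(4,1)S 4/4 satisfied
(4,2)S 2/2 satisfied
(4,3)S 4/4 satisfied
(4,4)S 3/3 satisfied
(5,0)S 2/2 satisfied
(5,1)S 2/2 satisfied
(5,3)S 2/2 satisfied
(5,4)S 2/2 satisfied
All meet the threshold, so the configuration is stable.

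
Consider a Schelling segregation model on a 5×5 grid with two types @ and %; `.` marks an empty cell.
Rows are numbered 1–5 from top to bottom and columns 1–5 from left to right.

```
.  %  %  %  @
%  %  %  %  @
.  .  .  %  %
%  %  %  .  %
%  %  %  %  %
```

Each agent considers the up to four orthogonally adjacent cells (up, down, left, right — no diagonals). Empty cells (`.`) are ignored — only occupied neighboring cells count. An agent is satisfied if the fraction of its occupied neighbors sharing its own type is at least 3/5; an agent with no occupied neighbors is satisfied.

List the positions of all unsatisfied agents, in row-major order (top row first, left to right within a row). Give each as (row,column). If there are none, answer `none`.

Row 1: (1,2)% 2/2 satisfied · (1,3)% 3/3 satisfied · (1,4)% 2/3 satisfied · (1,5)@ 1/2 not
Row 2: (2,1)% 1/1 satisfied · (2,2)% 3/3 satisfied · (2,3)% 3/3 satisfied · (2,4)% 3/4 satisfied · (2,5)@ 1/3 not
Row 3: (3,4)% 2/2 satisfied · (3,5)% 2/3 satisfied
Row 4: (4,1)% 2/2 satisfied · (4,2)% 3/3 satisfied · (4,3)% 2/2 satisfied · (4,5)% 2/2 satisfied
Row 5: (5,1)% 2/2 satisfied · (5,2)% 3/3 satisfied · (5,3)% 3/3 satisfied · (5,4)% 2/2 satisfied · (5,5)% 2/2 satisfied

(1,5), (2,5)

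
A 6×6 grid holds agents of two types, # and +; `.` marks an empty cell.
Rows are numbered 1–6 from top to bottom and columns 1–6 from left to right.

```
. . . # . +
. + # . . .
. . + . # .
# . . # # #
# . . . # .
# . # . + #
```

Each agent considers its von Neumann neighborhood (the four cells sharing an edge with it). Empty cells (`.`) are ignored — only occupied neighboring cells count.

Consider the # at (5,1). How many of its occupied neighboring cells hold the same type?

Occupied neighbors of (5,1): (4,1)=#, (6,1)=#.
Same type (#): 2 of 2.

2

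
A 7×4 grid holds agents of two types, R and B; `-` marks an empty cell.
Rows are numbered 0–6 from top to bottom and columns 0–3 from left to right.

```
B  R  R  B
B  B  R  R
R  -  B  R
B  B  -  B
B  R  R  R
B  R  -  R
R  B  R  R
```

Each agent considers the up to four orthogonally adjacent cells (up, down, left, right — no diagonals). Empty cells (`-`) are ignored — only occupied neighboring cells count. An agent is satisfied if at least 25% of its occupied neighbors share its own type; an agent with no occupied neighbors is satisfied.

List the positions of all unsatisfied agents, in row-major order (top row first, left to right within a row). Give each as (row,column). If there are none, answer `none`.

Row 0: (0,0)B 1/2 ✓ · (0,1)R 1/3 ✓ · (0,2)R 2/3 ✓ · (0,3)B 0/2 ✗
Row 1: (1,0)B 2/3 ✓ · (1,1)B 1/3 ✓ · (1,2)R 2/4 ✓ · (1,3)R 2/3 ✓
Row 2: (2,0)R 0/2 ✗ · (2,2)B 0/2 ✗ · (2,3)R 1/3 ✓
Row 3: (3,0)B 2/3 ✓ · (3,1)B 1/2 ✓ · (3,3)B 0/2 ✗
Row 4: (4,0)B 2/3 ✓ · (4,1)R 2/4 ✓ · (4,2)R 2/2 ✓ · (4,3)R 2/3 ✓
Row 5: (5,0)B 1/3 ✓ · (5,1)R 1/3 ✓ · (5,3)R 2/2 ✓
Row 6: (6,0)R 0/2 ✗ · (6,1)B 0/3 ✗ · (6,2)R 1/2 ✓ · (6,3)R 2/2 ✓

(0,3), (2,0), (2,2), (3,3), (6,0), (6,1)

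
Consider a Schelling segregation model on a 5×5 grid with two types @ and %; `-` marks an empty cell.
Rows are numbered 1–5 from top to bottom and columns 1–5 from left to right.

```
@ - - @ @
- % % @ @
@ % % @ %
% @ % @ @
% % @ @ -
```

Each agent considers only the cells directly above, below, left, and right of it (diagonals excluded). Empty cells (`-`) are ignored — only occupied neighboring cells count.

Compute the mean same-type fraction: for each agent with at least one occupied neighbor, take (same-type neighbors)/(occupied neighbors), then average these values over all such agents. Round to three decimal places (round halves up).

(1,1)@ — no occupied neighbors
(1,4)@ 2/2
(1,5)@ 2/2
(2,2)% 2/2
(2,3)% 2/3
(2,4)@ 3/4
(2,5)@ 2/3
(3,1)@ 0/2
(3,2)% 2/4
(3,3)% 3/4
(3,4)@ 2/4
(3,5)% 0/3
(4,1)% 1/3
(4,2)@ 0/4
(4,3)% 1/4
(4,4)@ 3/4
(4,5)@ 1/2
(5,1)% 2/2
(5,2)% 1/3
(5,3)@ 1/3
(5,4)@ 2/2
Sum over 20 agents: 2/2 + 2/2 + 2/2 + 2/3 + 3/4 + 2/3 + 0/2 + 2/4 + 3/4 + 2/4 + 0/3 + 1/3 + 0/4 + 1/4 + 3/4 + 1/2 + 2/2 + 1/3 + 1/3 + 2/2 = 34/3; mean = 34/3 ÷ 20 = 17/30 = 0.566666… → 0.567.

0.567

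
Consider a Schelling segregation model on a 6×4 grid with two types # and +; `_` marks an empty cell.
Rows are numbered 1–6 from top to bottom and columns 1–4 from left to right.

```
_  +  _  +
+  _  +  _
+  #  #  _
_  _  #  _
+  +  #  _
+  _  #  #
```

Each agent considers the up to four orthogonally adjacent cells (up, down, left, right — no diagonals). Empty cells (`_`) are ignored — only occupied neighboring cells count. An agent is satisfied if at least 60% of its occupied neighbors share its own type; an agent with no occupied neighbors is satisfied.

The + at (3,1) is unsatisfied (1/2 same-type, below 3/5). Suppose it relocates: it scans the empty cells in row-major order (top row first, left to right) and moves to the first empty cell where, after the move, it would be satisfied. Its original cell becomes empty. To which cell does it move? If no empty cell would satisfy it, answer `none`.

Vacating (3,1). Empty cells in order:
  (1,1): 2/2 same-type → satisfied — stop here.

(1,1)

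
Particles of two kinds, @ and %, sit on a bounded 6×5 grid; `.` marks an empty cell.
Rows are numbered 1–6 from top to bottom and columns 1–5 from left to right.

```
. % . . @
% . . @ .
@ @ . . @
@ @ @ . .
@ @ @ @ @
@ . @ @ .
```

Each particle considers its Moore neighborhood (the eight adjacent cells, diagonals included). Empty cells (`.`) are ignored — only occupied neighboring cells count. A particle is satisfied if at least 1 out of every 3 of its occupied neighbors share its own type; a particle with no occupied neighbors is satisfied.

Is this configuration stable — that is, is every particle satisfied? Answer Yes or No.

Row 1: (1,2)% 1/1 ok · (1,5)@ 1/1 ok
Row 2: (2,1)% 1/3 ok · (2,4)@ 2/2 ok
Row 3: (3,1)@ 3/4 ok · (3,2)@ 4/5 ok · (3,5)@ 1/1 ok
Row 4: (4,1)@ 5/5 ok · (4,2)@ 7/7 ok · (4,3)@ 5/5 ok
Row 5: (5,1)@ 4/4 ok · (5,2)@ 7/7 ok · (5,3)@ 6/6 ok · (5,4)@ 5/5 ok · (5,5)@ 2/2 ok
Row 6: (6,1)@ 2/2 ok · (6,3)@ 4/4 ok · (6,4)@ 4/4 ok
All meet the threshold, so the configuration is stable.

Yes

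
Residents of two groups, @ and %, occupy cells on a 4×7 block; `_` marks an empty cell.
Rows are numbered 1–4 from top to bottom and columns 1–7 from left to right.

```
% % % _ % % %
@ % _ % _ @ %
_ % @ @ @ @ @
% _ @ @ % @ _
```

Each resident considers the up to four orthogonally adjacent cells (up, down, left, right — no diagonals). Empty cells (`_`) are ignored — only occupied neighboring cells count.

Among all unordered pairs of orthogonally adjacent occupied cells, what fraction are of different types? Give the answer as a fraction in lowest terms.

5/13

Scan each occupied cell's neighbors to the right and below so each pair is counted once.
Row 1: %(1,1)–%(1,2)= %(1,1)–@(2,1)≠ %(1,2)–%(1,3)= %(1,2)–%(2,2)= %(1,5)–%(1,6)= %(1,6)–%(1,7)= %(1,6)–@(2,6)≠ %(1,7)–%(2,7)=  → 2/8 unlike.
Row 2: @(2,1)–%(2,2)≠ %(2,2)–%(3,2)= %(2,4)–@(3,4)≠ @(2,6)–%(2,7)≠ @(2,6)–@(3,6)= %(2,7)–@(3,7)≠  → 4/6 unlike.
Row 3: %(3,2)–@(3,3)≠ @(3,3)–@(3,4)= @(3,3)–@(4,3)= @(3,4)–@(3,5)= @(3,4)–@(4,4)= @(3,5)–@(3,6)= @(3,5)–%(4,5)≠ @(3,6)–@(3,7)= @(3,6)–@(4,6)=  → 2/9 unlike.
Row 4: @(4,3)–@(4,4)= @(4,4)–%(4,5)≠ %(4,5)–@(4,6)≠  → 2/3 unlike.
Total adjacent occupied pairs: 26; unlike-type pairs: 10.
10/26 reduces to 5/13.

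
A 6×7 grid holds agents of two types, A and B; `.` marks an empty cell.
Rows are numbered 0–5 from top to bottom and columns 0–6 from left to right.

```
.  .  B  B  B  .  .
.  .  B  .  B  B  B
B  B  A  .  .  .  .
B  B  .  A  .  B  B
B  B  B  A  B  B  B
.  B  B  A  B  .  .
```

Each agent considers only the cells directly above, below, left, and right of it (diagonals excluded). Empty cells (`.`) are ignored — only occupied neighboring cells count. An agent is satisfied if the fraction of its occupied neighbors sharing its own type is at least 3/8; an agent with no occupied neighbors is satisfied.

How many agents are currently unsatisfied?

Row 0: (0,2)B 2/2 ✓ · (0,3)B 2/2 ✓ · (0,4)B 2/2 ✓
Row 1: (1,2)B 1/2 ✓ · (1,4)B 2/2 ✓ · (1,5)B 2/2 ✓ · (1,6)B 1/1 ✓
Row 2: (2,0)B 2/2 ✓ · (2,1)B 2/3 ✓ · (2,2)A 0/2 ✗
Row 3: (3,0)B 3/3 ✓ · (3,1)B 3/3 ✓ · (3,3)A 1/1 ✓ · (3,5)B 2/2 ✓ · (3,6)B 2/2 ✓
Row 4: (4,0)B 2/2 ✓ · (4,1)B 4/4 ✓ · (4,2)B 2/3 ✓ · (4,3)A 2/4 ✓ · (4,4)B 2/3 ✓ · (4,5)B 3/3 ✓ · (4,6)B 2/2 ✓
Row 5: (5,1)B 2/2 ✓ · (5,2)B 2/3 ✓ · (5,3)A 1/3 ✗ · (5,4)B 1/2 ✓
Unsatisfied: (2,2), (5,3) — 2 in total.

2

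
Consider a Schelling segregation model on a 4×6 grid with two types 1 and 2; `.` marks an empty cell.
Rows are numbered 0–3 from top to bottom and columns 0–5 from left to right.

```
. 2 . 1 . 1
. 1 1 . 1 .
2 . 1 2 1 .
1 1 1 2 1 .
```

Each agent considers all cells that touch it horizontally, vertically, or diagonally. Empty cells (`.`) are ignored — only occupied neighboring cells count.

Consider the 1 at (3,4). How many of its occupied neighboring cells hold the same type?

1

Occupied neighbors of (3,4): (2,3)=2, (2,4)=1, (3,3)=2.
Same type (1): 1 of 3.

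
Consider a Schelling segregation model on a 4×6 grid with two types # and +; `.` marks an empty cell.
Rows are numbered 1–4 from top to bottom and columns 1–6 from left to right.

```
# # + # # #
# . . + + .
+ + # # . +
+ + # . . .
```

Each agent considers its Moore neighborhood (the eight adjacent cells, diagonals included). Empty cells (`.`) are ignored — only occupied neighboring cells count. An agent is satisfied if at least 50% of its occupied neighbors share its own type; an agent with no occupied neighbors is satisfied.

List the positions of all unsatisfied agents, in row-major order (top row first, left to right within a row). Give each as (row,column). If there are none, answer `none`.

Row 1: (1,1)# 2/2 ok · (1,2)# 2/3 ok · (1,3)+ 1/3 unhappy · (1,4)# 1/4 unhappy · (1,5)# 2/4 ok · (1,6)# 1/2 ok
Row 2: (2,1)# 2/4 ok · (2,4)+ 2/6 unhappy · (2,5)+ 2/6 unhappy
Row 3: (3,1)+ 3/4 ok · (3,2)+ 3/6 ok · (3,3)# 2/5 unhappy · (3,4)# 2/4 ok · (3,6)+ 1/1 ok
Row 4: (4,1)+ 3/3 ok · (4,2)+ 3/5 ok · (4,3)# 2/4 ok

(1,3), (1,4), (2,4), (2,5), (3,3)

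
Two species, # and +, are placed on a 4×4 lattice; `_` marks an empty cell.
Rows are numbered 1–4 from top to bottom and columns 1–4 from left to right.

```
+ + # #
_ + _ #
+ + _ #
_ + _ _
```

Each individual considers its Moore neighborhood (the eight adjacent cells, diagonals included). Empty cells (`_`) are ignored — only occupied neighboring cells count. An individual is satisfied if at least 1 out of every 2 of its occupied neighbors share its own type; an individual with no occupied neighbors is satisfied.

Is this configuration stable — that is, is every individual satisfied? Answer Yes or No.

Yes

(1,1)+ 2/2 satisfied
(1,2)+ 2/3 satisfied
(1,3)# 2/4 satisfied
(1,4)# 2/2 satisfied
(2,2)+ 4/5 satisfied
(2,4)# 3/3 satisfied
(3,1)+ 3/3 satisfied
(3,2)+ 3/3 satisfied
(3,4)# 1/1 satisfied
(4,2)+ 2/2 satisfied
All meet the threshold, so the configuration is stable.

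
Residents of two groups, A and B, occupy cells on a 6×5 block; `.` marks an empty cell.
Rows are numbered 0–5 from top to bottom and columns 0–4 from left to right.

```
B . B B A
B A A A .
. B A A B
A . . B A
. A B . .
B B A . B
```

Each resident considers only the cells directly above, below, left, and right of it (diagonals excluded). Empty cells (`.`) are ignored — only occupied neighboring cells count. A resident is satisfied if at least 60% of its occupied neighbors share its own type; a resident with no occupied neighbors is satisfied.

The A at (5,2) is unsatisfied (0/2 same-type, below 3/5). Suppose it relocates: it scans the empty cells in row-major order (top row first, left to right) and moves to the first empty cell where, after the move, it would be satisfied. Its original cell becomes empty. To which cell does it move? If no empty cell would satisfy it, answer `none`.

(1,4)

Vacating (5,2). Empty cells in order:
  (0,1): 1/3 same-type → still unsatisfied.
  (1,4): 2/3 same-type → satisfied — stop here.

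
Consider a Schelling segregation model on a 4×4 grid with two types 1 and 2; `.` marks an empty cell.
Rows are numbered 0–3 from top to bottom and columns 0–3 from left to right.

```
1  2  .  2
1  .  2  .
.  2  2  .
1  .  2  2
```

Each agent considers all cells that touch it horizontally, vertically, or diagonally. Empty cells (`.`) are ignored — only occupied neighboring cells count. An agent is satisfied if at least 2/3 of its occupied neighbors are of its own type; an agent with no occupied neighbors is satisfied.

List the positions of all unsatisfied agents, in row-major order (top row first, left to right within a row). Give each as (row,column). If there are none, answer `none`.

(0,0), (0,1), (1,0), (2,1), (3,0)

Row 0: (0,0)1 1/2 ✗ · (0,1)2 1/3 ✗ · (0,3)2 1/1 ✓
Row 1: (1,0)1 1/3 ✗ · (1,2)2 4/4 ✓
Row 2: (2,1)2 3/5 ✗ · (2,2)2 4/4 ✓
Row 3: (3,0)1 0/1 ✗ · (3,2)2 3/3 ✓ · (3,3)2 2/2 ✓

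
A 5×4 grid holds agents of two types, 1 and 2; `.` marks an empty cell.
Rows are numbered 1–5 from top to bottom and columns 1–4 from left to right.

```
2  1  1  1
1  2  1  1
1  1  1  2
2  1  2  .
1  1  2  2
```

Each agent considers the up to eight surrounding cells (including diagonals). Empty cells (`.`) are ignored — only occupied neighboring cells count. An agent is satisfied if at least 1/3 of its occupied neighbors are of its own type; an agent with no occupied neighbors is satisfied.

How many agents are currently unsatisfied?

3

Row 1: (1,1)2 1/3 ✓ · (1,2)1 3/5 ✓ · (1,3)1 4/5 ✓ · (1,4)1 3/3 ✓
Row 2: (2,1)1 3/5 ✓ · (2,2)2 1/8 ✗ · (2,3)1 6/8 ✓ · (2,4)1 4/5 ✓
Row 3: (3,1)1 3/5 ✓ · (3,2)1 5/8 ✓ · (3,3)1 4/7 ✓ · (3,4)2 1/4 ✗
Row 4: (4,1)2 0/5 ✗ · (4,2)1 5/8 ✓ · (4,3)2 3/7 ✓
Row 5: (5,1)1 2/3 ✓ · (5,2)1 2/5 ✓ · (5,3)2 2/4 ✓ · (5,4)2 2/2 ✓
Unsatisfied: (2,2), (3,4), (4,1) — 3 in total.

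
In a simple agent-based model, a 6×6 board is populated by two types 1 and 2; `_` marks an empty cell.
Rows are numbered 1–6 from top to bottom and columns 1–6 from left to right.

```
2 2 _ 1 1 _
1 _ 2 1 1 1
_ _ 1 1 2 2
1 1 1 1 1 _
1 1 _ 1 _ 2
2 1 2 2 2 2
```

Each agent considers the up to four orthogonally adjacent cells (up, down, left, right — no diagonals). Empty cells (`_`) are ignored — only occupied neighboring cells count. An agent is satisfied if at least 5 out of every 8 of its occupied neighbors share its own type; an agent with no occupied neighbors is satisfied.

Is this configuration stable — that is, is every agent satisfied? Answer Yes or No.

(1,1)2 1/2 unhappy
(1,2)2 1/1 ok
(1,4)1 2/2 ok
(1,5)1 2/2 ok
(2,1)1 0/1 unhappy
(2,3)2 0/2 unhappy
(2,4)1 3/4 ok
(2,5)1 3/4 ok
(2,6)1 1/2 unhappy
(3,3)1 2/3 ok
(3,4)1 3/4 ok
(3,5)2 1/4 unhappy
(3,6)2 1/2 unhappy
(4,1)1 2/2 ok
(4,2)1 3/3 ok
(4,3)1 3/3 ok
(4,4)1 4/4 ok
(4,5)1 1/2 unhappy
(5,1)1 2/3 ok
(5,2)1 3/3 ok
(5,4)1 1/2 unhappy
(5,6)2 1/1 ok
(6,1)2 0/2 unhappy
(6,2)1 1/3 unhappy
(6,3)2 1/2 unhappy
(6,4)2 2/3 ok
(6,5)2 2/2 ok
(6,6)2 2/2 ok
For instance (1,1) has only 1/2 same-type neighbors, below 5/8.

No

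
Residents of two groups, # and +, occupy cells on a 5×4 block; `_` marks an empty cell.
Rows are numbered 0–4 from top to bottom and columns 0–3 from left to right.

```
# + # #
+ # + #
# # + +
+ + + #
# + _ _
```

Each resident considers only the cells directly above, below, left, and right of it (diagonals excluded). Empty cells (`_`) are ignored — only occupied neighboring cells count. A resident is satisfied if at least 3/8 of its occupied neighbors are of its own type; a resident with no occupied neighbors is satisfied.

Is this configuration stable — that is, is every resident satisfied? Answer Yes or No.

(0,0)# 0/2 ✗
(0,1)+ 0/3 ✗
(0,2)# 1/3 ✗
(0,3)# 2/2 ✓
(1,0)+ 0/3 ✗
(1,1)# 1/4 ✗
(1,2)+ 1/4 ✗
(1,3)# 1/3 ✗
(2,0)# 1/3 ✗
(2,1)# 2/4 ✓
(2,2)+ 3/4 ✓
(2,3)+ 1/3 ✗
(3,0)+ 1/3 ✗
(3,1)+ 3/4 ✓
(3,2)+ 2/3 ✓
(3,3)# 0/2 ✗
(4,0)# 0/2 ✗
(4,1)+ 1/2 ✓
For instance (0,0) has only 0/2 same-type neighbors, below 3/8.

No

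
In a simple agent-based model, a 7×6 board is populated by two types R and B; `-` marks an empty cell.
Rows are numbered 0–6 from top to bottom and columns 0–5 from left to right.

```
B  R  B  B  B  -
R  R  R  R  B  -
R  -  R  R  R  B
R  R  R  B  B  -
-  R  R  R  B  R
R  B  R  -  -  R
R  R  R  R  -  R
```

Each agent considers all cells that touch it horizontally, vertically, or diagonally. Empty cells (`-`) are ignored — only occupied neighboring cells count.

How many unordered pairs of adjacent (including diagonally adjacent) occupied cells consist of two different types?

34

Scan each occupied cell's neighbors to the right and below (and the two forward diagonals) so each pair is counted once.
Row 0: B(0,0)–R(0,1)≠ B(0,0)–R(1,0)≠ B(0,0)–R(1,1)≠ R(0,1)–B(0,2)≠ R(0,1)–R(1,1)= R(0,1)–R(1,2)= R(0,1)–R(1,0)= B(0,2)–B(0,3)= B(0,2)–R(1,2)≠ B(0,2)–R(1,3)≠ B(0,2)–R(1,1)≠ B(0,3)–B(0,4)= B(0,3)–R(1,3)≠ B(0,3)–B(1,4)= B(0,3)–R(1,2)≠ B(0,4)–B(1,4)= B(0,4)–R(1,3)≠  → 10/17 unlike.
Row 1: R(1,0)–R(1,1)= R(1,0)–R(2,0)= R(1,1)–R(1,2)= R(1,1)–R(2,2)= R(1,1)–R(2,0)= R(1,2)–R(1,3)= R(1,2)–R(2,2)= R(1,2)–R(2,3)= R(1,3)–B(1,4)≠ R(1,3)–R(2,3)= R(1,3)–R(2,4)= R(1,3)–R(2,2)= B(1,4)–R(2,4)≠ B(1,4)–B(2,5)= B(1,4)–R(2,3)≠  → 3/15 unlike.
Row 2: R(2,0)–R(3,0)= R(2,0)–R(3,1)= R(2,2)–R(2,3)= R(2,2)–R(3,2)= R(2,2)–B(3,3)≠ R(2,2)–R(3,1)= R(2,3)–R(2,4)= R(2,3)–B(3,3)≠ R(2,3)–B(3,4)≠ R(2,3)–R(3,2)= R(2,4)–B(2,5)≠ R(2,4)–B(3,4)≠ R(2,4)–B(3,3)≠ B(2,5)–B(3,4)=  → 6/14 unlike.
Row 3: R(3,0)–R(3,1)= R(3,0)–R(4,1)= R(3,1)–R(3,2)= R(3,1)–R(4,1)= R(3,1)–R(4,2)= R(3,2)–B(3,3)≠ R(3,2)–R(4,2)= R(3,2)–R(4,3)= R(3,2)–R(4,1)= B(3,3)–B(3,4)= B(3,3)–R(4,3)≠ B(3,3)–B(4,4)= B(3,3)–R(4,2)≠ B(3,4)–B(4,4)= B(3,4)–R(4,5)≠ B(3,4)–R(4,3)≠  → 5/16 unlike.
Row 4: R(4,1)–R(4,2)= R(4,1)–B(5,1)≠ R(4,1)–R(5,2)= R(4,1)–R(5,0)= R(4,2)–R(4,3)= R(4,2)–R(5,2)= R(4,2)–B(5,1)≠ R(4,3)–B(4,4)≠ R(4,3)–R(5,2)= B(4,4)–R(4,5)≠ B(4,4)–R(5,5)≠ R(4,5)–R(5,5)=  → 5/12 unlike.
Row 5: R(5,0)–B(5,1)≠ R(5,0)–R(6,0)= R(5,0)–R(6,1)= B(5,1)–R(5,2)≠ B(5,1)–R(6,1)≠ B(5,1)–R(6,2)≠ B(5,1)–R(6,0)≠ R(5,2)–R(6,2)= R(5,2)–R(6,3)= R(5,2)–R(6,1)= R(5,5)–R(6,5)=  → 5/11 unlike.
Row 6: R(6,0)–R(6,1)= R(6,1)–R(6,2)= R(6,2)–R(6,3)=  → 0/3 unlike.
Total adjacent occupied pairs: 88; unlike-type pairs: 34.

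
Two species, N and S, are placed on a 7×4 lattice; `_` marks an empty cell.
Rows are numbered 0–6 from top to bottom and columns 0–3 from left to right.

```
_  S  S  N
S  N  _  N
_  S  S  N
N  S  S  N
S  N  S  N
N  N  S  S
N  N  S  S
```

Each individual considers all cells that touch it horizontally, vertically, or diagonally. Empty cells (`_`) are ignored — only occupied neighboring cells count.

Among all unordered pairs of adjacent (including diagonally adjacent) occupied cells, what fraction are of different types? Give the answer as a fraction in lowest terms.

Scan each occupied cell's neighbors to the right and below (and the two forward diagonals) so each pair is counted once.
From row 0: 4 unlike of 7 pairs (running 4/7).
From row 1: 4 unlike of 6 pairs (running 8/13).
From row 2: 4 unlike of 10 pairs (running 12/23).
From row 3: 7 unlike of 13 pairs (running 19/36).
From row 4: 9 unlike of 13 pairs (running 28/49).
From row 5: 3 unlike of 13 pairs (running 31/62).
From row 6: 1 unlike of 3 pairs (running 32/65).
Total adjacent occupied pairs: 65; unlike-type pairs: 32.
32/65 is already in lowest terms.

32/65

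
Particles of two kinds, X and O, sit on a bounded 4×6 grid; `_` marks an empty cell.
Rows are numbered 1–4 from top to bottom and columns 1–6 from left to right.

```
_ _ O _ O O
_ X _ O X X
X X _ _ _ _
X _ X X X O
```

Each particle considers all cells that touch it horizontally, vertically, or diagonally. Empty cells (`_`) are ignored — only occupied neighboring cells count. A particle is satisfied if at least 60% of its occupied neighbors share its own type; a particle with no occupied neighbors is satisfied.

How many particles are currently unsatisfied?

7

Row 1: (1,3)O 1/2 not · (1,5)O 2/4 not · (1,6)O 1/3 not
Row 2: (2,2)X 2/3 satisfied · (2,4)O 2/3 satisfied · (2,5)X 1/4 not · (2,6)X 1/3 not
Row 3: (3,1)X 3/3 satisfied · (3,2)X 4/4 satisfied
Row 4: (4,1)X 2/2 satisfied · (4,3)X 2/2 satisfied · (4,4)X 2/2 satisfied · (4,5)X 1/2 not · (4,6)O 0/1 not
Unsatisfied: (1,3), (1,5), (1,6), (2,5), (2,6), (4,5), (4,6) — 7 in total.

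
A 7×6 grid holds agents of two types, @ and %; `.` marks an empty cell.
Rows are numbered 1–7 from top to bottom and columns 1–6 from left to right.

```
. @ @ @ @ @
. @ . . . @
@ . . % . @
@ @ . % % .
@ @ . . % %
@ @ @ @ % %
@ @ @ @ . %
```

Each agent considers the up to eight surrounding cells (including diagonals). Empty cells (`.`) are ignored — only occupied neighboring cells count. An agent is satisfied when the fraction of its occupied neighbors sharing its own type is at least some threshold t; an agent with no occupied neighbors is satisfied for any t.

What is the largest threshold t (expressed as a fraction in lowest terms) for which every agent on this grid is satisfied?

Row 1: (1,2)@ 2/2 · (1,3)@ 3/3 · (1,4)@ 2/2 · (1,5)@ 3/3 · (1,6)@ 2/2
Row 2: (2,2)@ 3/3 · (2,6)@ 3/3
Row 3: (3,1)@ 3/3 · (3,4)% 2/2 · (3,6)@ 1/2
Row 4: (4,1)@ 4/4 · (4,2)@ 4/4 · (4,4)% 3/3 · (4,5)% 4/5
Row 5: (5,1)@ 5/5 · (5,2)@ 6/6 · (5,5)% 5/6 · (5,6)% 4/4
Row 6: (6,1)@ 5/5 · (6,2)@ 7/7 · (6,3)@ 6/6 · (6,4)@ 3/5 · (6,5)% 4/6 · (6,6)% 4/4
Row 7: (7,1)@ 3/3 · (7,2)@ 5/5 · (7,3)@ 5/5 · (7,4)@ 3/4 · (7,6)% 2/2
The smallest same-type fraction is 1/2 at (3,6), which reduces to 1/2. Any threshold above that leaves this agent unsatisfied.

1/2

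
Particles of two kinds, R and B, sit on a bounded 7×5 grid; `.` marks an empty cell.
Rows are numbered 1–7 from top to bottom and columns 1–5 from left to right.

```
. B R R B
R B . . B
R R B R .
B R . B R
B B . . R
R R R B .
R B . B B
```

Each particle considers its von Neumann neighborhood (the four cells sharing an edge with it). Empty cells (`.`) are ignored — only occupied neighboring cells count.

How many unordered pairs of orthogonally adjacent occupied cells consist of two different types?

16

Scan each occupied cell's neighbors to the right and below so each pair is counted once.
Row 1: B(1,2)–R(1,3)≠ B(1,2)–B(2,2)= R(1,3)–R(1,4)= R(1,4)–B(1,5)≠ B(1,5)–B(2,5)=  → 2/5 unlike.
Row 2: R(2,1)–B(2,2)≠ R(2,1)–R(3,1)= B(2,2)–R(3,2)≠  → 2/3 unlike.
Row 3: R(3,1)–R(3,2)= R(3,1)–B(4,1)≠ R(3,2)–B(3,3)≠ R(3,2)–R(4,2)= B(3,3)–R(3,4)≠ R(3,4)–B(4,4)≠  → 4/6 unlike.
Row 4: B(4,1)–R(4,2)≠ B(4,1)–B(5,1)= R(4,2)–B(5,2)≠ B(4,4)–R(4,5)≠ R(4,5)–R(5,5)=  → 3/5 unlike.
Row 5: B(5,1)–B(5,2)= B(5,1)–R(6,1)≠ B(5,2)–R(6,2)≠  → 2/3 unlike.
Row 6: R(6,1)–R(6,2)= R(6,1)–R(7,1)= R(6,2)–R(6,3)= R(6,2)–B(7,2)≠ R(6,3)–B(6,4)≠ B(6,4)–B(7,4)=  → 2/6 unlike.
Row 7: R(7,1)–B(7,2)≠ B(7,4)–B(7,5)=  → 1/2 unlike.
Total adjacent occupied pairs: 30; unlike-type pairs: 16.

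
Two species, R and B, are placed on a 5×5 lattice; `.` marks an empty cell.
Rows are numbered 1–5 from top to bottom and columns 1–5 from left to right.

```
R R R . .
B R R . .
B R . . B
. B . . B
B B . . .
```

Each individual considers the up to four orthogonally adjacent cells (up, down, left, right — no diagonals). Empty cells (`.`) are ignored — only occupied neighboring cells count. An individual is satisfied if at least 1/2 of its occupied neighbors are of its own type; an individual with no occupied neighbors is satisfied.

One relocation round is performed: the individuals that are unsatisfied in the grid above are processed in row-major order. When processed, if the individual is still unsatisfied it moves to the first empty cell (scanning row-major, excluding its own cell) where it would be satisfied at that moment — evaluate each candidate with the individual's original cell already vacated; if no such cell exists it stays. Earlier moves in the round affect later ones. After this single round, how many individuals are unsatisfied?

1

Initially unsatisfied (in order): (2,1), (3,2).
  (2,1) → (1,5).
  (3,2) → (1,4).
Resulting grid:
R R R R B
. R R . .
B . . . B
. B . . B
B B . . .
Unsatisfied now: (1,5).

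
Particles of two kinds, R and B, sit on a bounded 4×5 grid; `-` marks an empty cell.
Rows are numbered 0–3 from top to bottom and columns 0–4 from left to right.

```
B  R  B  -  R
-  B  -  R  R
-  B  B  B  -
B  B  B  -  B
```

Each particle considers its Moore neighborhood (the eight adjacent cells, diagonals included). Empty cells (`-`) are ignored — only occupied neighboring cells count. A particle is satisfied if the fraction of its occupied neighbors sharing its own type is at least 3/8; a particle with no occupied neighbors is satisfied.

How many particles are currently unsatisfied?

2

(0,0)B 1/2 ✓
(0,1)R 0/3 ✗
(0,2)B 1/3 ✗
(0,4)R 2/2 ✓
(1,1)B 4/5 ✓
(1,3)R 2/5 ✓
(1,4)R 2/3 ✓
(2,1)B 5/5 ✓
(2,2)B 5/6 ✓
(2,3)B 3/5 ✓
(3,0)B 2/2 ✓
(3,1)B 4/4 ✓
(3,2)B 4/4 ✓
(3,4)B 1/1 ✓
Unsatisfied: (0,1), (0,2) — 2 in total.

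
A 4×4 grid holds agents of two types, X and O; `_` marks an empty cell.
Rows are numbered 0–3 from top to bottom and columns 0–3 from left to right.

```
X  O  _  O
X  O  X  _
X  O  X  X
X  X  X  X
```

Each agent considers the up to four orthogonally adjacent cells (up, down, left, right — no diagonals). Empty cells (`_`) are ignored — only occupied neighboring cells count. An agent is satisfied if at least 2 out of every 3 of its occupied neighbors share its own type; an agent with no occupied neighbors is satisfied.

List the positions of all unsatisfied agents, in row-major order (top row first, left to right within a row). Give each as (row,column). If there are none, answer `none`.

(0,0)X 1/2 unhappy
(0,1)O 1/2 unhappy
(0,3)O 0/0 ok
(1,0)X 2/3 ok
(1,1)O 2/4 unhappy
(1,2)X 1/2 unhappy
(2,0)X 2/3 ok
(2,1)O 1/4 unhappy
(2,2)X 3/4 ok
(2,3)X 2/2 ok
(3,0)X 2/2 ok
(3,1)X 2/3 ok
(3,2)X 3/3 ok
(3,3)X 2/2 ok

(0,0), (0,1), (1,1), (1,2), (2,1)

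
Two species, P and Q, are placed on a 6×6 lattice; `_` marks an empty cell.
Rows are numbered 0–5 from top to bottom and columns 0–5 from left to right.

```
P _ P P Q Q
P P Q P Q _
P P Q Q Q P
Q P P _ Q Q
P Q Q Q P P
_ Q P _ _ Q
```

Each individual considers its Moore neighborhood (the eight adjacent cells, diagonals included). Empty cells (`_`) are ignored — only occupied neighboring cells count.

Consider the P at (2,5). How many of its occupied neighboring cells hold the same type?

0

Occupied neighbors of (2,5): (1,4)=Q, (2,4)=Q, (3,4)=Q, (3,5)=Q.
Same type (P): 0 of 4.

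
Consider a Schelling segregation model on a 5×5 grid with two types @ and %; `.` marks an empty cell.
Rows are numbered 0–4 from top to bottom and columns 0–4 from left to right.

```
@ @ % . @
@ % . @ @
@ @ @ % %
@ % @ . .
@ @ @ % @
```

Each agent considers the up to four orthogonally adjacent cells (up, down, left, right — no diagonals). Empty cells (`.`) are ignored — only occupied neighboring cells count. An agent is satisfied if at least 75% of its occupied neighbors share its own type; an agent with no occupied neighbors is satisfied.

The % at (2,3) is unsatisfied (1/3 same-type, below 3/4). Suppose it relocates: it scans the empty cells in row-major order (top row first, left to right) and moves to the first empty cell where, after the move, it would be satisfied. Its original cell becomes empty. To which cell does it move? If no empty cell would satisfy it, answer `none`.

Vacating (2,3). Empty cells in order:
  (0,3): 1/3 same-type → still unsatisfied.
  (1,2): 2/4 same-type → still unsatisfied.
  (3,3): 1/2 same-type → still unsatisfied.
  (3,4): 1/2 same-type → still unsatisfied.

none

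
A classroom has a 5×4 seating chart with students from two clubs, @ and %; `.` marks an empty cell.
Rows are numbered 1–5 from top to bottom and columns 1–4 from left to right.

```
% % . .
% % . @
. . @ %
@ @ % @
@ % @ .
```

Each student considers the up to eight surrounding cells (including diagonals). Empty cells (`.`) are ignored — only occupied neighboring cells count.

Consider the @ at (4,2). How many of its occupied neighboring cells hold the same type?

4

Occupied neighbors of (4,2): (3,3)=@, (4,1)=@, (4,3)=%, (5,1)=@, (5,2)=%, (5,3)=@.
Same type (@): 4 of 6.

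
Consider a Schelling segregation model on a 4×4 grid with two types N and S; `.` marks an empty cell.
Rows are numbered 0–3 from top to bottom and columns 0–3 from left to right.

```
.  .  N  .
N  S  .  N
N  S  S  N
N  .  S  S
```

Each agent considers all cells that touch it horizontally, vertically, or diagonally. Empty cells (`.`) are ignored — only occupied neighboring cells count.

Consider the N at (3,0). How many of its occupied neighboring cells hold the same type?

1

Occupied neighbors of (3,0): (2,0)=N, (2,1)=S.
Same type (N): 1 of 2.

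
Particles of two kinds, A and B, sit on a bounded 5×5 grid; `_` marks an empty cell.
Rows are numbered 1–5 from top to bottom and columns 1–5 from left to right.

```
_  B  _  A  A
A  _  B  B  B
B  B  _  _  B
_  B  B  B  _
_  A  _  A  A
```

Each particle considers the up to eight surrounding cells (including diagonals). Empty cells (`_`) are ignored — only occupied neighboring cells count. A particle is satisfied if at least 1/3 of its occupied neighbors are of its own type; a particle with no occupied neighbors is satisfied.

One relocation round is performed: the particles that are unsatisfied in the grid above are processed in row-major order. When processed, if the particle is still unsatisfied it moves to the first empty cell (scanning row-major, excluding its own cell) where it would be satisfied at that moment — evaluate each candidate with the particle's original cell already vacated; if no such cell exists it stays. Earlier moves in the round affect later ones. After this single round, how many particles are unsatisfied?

3

Initially unsatisfied (in order): (1,4), (2,1), (5,2).
  (1,4) → (1,1).
  (2,1) → (4,5).
  (5,2): no empty cell satisfies it; stays.
Resulting grid:
A B _ _ A
_ _ B B B
B B _ _ B
_ B B B A
_ A _ A A
Unsatisfied now: (1,1), (1,5), (5,2).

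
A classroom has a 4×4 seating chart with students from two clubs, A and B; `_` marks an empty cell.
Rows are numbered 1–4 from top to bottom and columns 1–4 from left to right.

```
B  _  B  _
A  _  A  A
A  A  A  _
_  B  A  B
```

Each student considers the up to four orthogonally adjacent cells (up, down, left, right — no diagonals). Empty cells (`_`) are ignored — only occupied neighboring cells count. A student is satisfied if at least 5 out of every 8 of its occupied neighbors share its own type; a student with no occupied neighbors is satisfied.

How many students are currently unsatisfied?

Row 1: (1,1)B 0/1 ✗ · (1,3)B 0/1 ✗
Row 2: (2,1)A 1/2 ✗ · (2,3)A 2/3 ✓ · (2,4)A 1/1 ✓
Row 3: (3,1)A 2/2 ✓ · (3,2)A 2/3 ✓ · (3,3)A 3/3 ✓
Row 4: (4,2)B 0/2 ✗ · (4,3)A 1/3 ✗ · (4,4)B 0/1 ✗
Unsatisfied: (1,1), (1,3), (2,1), (4,2), (4,3), (4,4) — 6 in total.

6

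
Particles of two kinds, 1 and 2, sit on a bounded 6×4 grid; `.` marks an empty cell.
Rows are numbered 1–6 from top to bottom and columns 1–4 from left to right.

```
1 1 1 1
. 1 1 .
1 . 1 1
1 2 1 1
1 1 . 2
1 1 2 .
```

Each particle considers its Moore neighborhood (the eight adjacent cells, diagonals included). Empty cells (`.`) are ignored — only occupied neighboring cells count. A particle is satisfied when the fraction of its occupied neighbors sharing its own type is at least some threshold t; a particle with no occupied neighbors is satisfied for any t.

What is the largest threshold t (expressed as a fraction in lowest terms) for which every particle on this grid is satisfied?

Row 1: (1,1)1 2/2 · (1,2)1 4/4 · (1,3)1 4/4 · (1,4)1 2/2
Row 2: (2,2)1 6/6 · (2,3)1 6/6
Row 3: (3,1)1 2/3 · (3,3)1 5/6 · (3,4)1 4/4
Row 4: (4,1)1 3/4 · (4,2)2 0/6 · (4,3)1 4/6 · (4,4)1 3/4
Row 5: (5,1)1 4/5 · (5,2)1 5/7 · (5,4)2 1/3
Row 6: (6,1)1 3/3 · (6,2)1 3/4 · (6,3)2 1/3
The smallest same-type fraction is 0/6 at (4,2), which reduces to 0/1. Any threshold above that leaves this particle unsatisfied.

0/1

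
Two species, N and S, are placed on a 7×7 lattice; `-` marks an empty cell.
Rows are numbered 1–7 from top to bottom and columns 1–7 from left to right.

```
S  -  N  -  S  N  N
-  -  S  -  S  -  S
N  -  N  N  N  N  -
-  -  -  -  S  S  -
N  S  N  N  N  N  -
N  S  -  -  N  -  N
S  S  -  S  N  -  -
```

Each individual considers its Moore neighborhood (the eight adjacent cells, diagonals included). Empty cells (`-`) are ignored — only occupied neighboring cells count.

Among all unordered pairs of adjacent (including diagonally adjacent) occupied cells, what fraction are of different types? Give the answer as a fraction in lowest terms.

31/50

Scan each occupied cell's neighbors to the right and below (and the two forward diagonals) so each pair is counted once.
Row 1: N(1,3)–S(2,3)≠ S(1,5)–N(1,6)≠ S(1,5)–S(2,5)= N(1,6)–N(1,7)= N(1,6)–S(2,7)≠ N(1,6)–S(2,5)≠ N(1,7)–S(2,7)≠  → 5/7 unlike.
Row 2: S(2,3)–N(3,3)≠ S(2,3)–N(3,4)≠ S(2,5)–N(3,5)≠ S(2,5)–N(3,6)≠ S(2,5)–N(3,4)≠ S(2,7)–N(3,6)≠  → 6/6 unlike.
Row 3: N(3,3)–N(3,4)= N(3,4)–N(3,5)= N(3,4)–S(4,5)≠ N(3,5)–N(3,6)= N(3,5)–S(4,5)≠ N(3,5)–S(4,6)≠ N(3,6)–S(4,6)≠ N(3,6)–S(4,5)≠  → 5/8 unlike.
Row 4: S(4,5)–S(4,6)= S(4,5)–N(5,5)≠ S(4,5)–N(5,6)≠ S(4,5)–N(5,4)≠ S(4,6)–N(5,6)≠ S(4,6)–N(5,5)≠  → 5/6 unlike.
Row 5: N(5,1)–S(5,2)≠ N(5,1)–N(6,1)= N(5,1)–S(6,2)≠ S(5,2)–N(5,3)≠ S(5,2)–S(6,2)= S(5,2)–N(6,1)≠ N(5,3)–N(5,4)= N(5,3)–S(6,2)≠ N(5,4)–N(5,5)= N(5,4)–N(6,5)= N(5,5)–N(5,6)= N(5,5)–N(6,5)= N(5,6)–N(6,7)= N(5,6)–N(6,5)=  → 5/14 unlike.
Row 6: N(6,1)–S(6,2)≠ N(6,1)–S(7,1)≠ N(6,1)–S(7,2)≠ S(6,2)–S(7,2)= S(6,2)–S(7,1)= N(6,5)–N(7,5)= N(6,5)–S(7,4)≠  → 4/7 unlike.
Row 7: S(7,1)–S(7,2)= S(7,4)–N(7,5)≠  → 1/2 unlike.
Total adjacent occupied pairs: 50; unlike-type pairs: 31.
31/50 is already in lowest terms.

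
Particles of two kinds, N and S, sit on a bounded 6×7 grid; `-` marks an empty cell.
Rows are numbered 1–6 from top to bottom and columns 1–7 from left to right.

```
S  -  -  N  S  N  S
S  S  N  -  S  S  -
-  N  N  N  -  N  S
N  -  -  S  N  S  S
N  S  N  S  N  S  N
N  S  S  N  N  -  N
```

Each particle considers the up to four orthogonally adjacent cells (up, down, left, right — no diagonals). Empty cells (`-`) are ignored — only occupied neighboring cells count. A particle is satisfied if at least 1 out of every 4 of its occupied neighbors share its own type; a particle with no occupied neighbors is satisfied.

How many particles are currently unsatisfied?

5

(1,1)S 1/1 ✓
(1,4)N 0/1 ✗
(1,5)S 1/3 ✓
(1,6)N 0/3 ✗
(1,7)S 0/1 ✗
(2,1)S 2/2 ✓
(2,2)S 1/3 ✓
(2,3)N 1/2 ✓
(2,5)S 2/2 ✓
(2,6)S 1/3 ✓
(3,2)N 1/2 ✓
(3,3)N 3/3 ✓
(3,4)N 1/2 ✓
(3,6)N 0/3 ✗
(3,7)S 1/2 ✓
(4,1)N 1/1 ✓
(4,4)S 1/3 ✓
(4,5)N 1/3 ✓
(4,6)S 2/4 ✓
(4,7)S 2/3 ✓
(5,1)N 2/3 ✓
(5,2)S 1/3 ✓
(5,3)N 0/3 ✗
(5,4)S 1/4 ✓
(5,5)N 2/4 ✓
(5,6)S 1/3 ✓
(5,7)N 1/3 ✓
(6,1)N 1/2 ✓
(6,2)S 2/3 ✓
(6,3)S 1/3 ✓
(6,4)N 1/3 ✓
(6,5)N 2/2 ✓
(6,7)N 1/1 ✓
Unsatisfied: (1,4), (1,6), (1,7), (3,6), (5,3) — 5 in total.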